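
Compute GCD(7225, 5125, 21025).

gcd(7225, 5125): 7225 = 1·5125 + 2100; 5125 = 2·2100 + 925; 2100 = 2·925 + 250; 925 = 3·250 + 175; 250 = 1·175 + 75; 175 = 2·75 + 25; 75 = 3·25 + 0 → 25
gcd(25, 21025): 21025 = 841·25 + 0 → 25

25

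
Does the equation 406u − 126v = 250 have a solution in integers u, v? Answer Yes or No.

No

gcd(406, 126): 406 = 3·126 + 28; 126 = 4·28 + 14; 28 = 2·14 + 0 → 14
14 does not divide 250, so a solution does not exist.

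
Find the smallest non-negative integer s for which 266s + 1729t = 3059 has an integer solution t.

5

Euclid: 1729 = 6·266 + 133; 266 = 2·133 + 0 → gcd = 133; 3059 = 133·23.
Back-substitution yields 266·(-6) + 1729·(1) = 133, so one solution is s = -6·23 = -138, t = 1·23 = 23.
Solutions in s differ by 1729/133 = 13; the one in [0, 13) is -138 mod 13 = 5.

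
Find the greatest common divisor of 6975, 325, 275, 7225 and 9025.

25

6975 = 3² · 5² · 31; 325 = 5² · 13; 275 = 5² · 11; 7225 = 5² · 17²; 9025 = 5² · 19²
gcd takes min exponent of each prime: 5² = 25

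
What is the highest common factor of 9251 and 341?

11

9251 = 11 · 29²
341 = 11 · 31
Common: 11 = 11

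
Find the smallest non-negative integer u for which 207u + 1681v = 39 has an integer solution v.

122

gcd(207, 1681) = 1 (Euclid: 1681 = 8·207 + 25; 207 = 8·25 + 7; 25 = 3·7 + 4; 7 = 1·4 + 3; 4 = 1·3 + 1; 3 = 3·1 + 0), and 1 | 39.
Extended Euclid: 207·(-471) + 1681·(58) = 1. Scale by 39: u₀ = -18369.
General solution u = u₀ + 1681t; reducing mod 1681 gives u = 122 (and v = -15).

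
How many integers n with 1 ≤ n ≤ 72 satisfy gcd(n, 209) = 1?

Prime factors of 209: 11, 19. Count integers ≤ 72 divisible by none of them.
By inclusion–exclusion: 72 − ⌊72/11⌋ − ⌊72/19⌋ + ⌊72/209⌋ = 63.

63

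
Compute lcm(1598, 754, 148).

lcm(1598, 754) = 1598·754/gcd = 1204892/2 = 602446
lcm(602446, 148) = 602446·148/gcd = 89162008/2 = 44581004

44581004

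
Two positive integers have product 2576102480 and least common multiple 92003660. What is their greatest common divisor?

28

From gcd × lcm = uv: gcd = 2576102480 / 92003660 = 28.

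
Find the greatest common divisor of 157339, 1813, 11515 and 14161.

gcd(157339, 1813): 157339 = 86·1813 + 1421; 1813 = 1·1421 + 392; 1421 = 3·392 + 245; 392 = 1·245 + 147; 245 = 1·147 + 98; 147 = 1·98 + 49; 98 = 2·49 + 0 → 49
gcd(49, 11515): 11515 = 235·49 + 0 → 49
gcd(49, 14161): 14161 = 289·49 + 0 → 49

49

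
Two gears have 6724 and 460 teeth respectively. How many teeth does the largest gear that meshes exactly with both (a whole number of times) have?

6724 = 2² · 41²
460 = 2² · 5 · 23
Common: 2² = 4

4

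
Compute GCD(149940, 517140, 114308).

68

gcd(149940, 517140): 517140 = 3·149940 + 67320; 149940 = 2·67320 + 15300; 67320 = 4·15300 + 6120; 15300 = 2·6120 + 3060; 6120 = 2·3060 + 0 → 3060
gcd(3060, 114308): 114308 = 37·3060 + 1088; 3060 = 2·1088 + 884; 1088 = 1·884 + 204; 884 = 4·204 + 68; 204 = 3·68 + 0 → 68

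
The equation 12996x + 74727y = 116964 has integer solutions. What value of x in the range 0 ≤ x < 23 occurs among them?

Reduce mod 74727: 12996x ≡ 116964 (mod 74727). With g = gcd(12996, 74727) = 3249 dividing 116964, divide through: 4x ≡ 36 (mod 23).
Since gcd(4, 23) = 1, x ≡ 36·(4)⁻¹ ≡ 9 (mod 23). Smallest non-negative: 9.

9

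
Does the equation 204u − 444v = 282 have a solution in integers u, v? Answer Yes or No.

No

gcd(204, 444): 444 = 2·204 + 36; 204 = 5·36 + 24; 36 = 1·24 + 12; 24 = 2·12 + 0 → 12
12 does not divide 282, so a solution does not exist.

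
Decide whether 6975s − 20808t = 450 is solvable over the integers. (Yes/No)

Yes

By Bézout, 6975s − 20808t = 450 has integer solutions iff gcd(6975, 20808) | 450.
Euclid: 20808 = 2·6975 + 6858; 6975 = 1·6858 + 117; 6858 = 58·117 + 72; 117 = 1·72 + 45; 72 = 1·45 + 27; 45 = 1·27 + 18; 27 = 1·18 + 9; 18 = 2·9 + 0. gcd = 9; 450 mod 9 = 0. Yes.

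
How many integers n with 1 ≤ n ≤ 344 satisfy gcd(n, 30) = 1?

30 = 2·3·5. Inclusion–exclusion on these primes:
344 − ⌊344/2⌋ − ⌊344/3⌋ − ⌊344/5⌋ + ⌊344/6⌋ + ⌊344/10⌋ + ⌊344/15⌋ − ⌊344/30⌋ = 92

92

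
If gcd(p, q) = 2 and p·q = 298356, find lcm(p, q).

gcd·lcm = product, so lcm = 298356/2 = 149178.

149178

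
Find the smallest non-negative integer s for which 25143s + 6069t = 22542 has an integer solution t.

5

Reduce mod 6069: 25143s ≡ 22542 (mod 6069). With g = gcd(25143, 6069) = 867 dividing 22542, divide through: 29s ≡ 26 (mod 7).
Since gcd(29, 7) = 1, s ≡ 26·(29)⁻¹ ≡ 5 (mod 7). Smallest non-negative: 5.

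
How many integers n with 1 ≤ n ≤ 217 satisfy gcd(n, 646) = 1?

646 = 2·17·19. Inclusion–exclusion on these primes:
217 − ⌊217/2⌋ − ⌊217/17⌋ − ⌊217/19⌋ + ⌊217/34⌋ + ⌊217/38⌋ + ⌊217/323⌋ − ⌊217/646⌋ = 97

97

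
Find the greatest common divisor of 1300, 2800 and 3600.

100

1300 = 2² · 5² · 13; 2800 = 2⁴ · 5² · 7; 3600 = 2⁴ · 3² · 5²
gcd takes min exponent of each prime: 2² · 5² = 100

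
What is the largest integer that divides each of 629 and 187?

Euclid: 629 = 3·187 + 68; 187 = 2·68 + 51; 68 = 1·51 + 17; 51 = 3·17 + 0. Last nonzero remainder: 17.

17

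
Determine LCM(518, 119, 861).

518 = 2 · 7 · 37; 119 = 7 · 17; 861 = 3 · 7 · 41
lcm takes max exponent of each prime: 2 · 3 · 7 · 17 · 37 · 41 = 1083138

1083138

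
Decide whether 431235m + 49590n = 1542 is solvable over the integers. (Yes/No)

No

gcd(431235, 49590): 431235 = 8·49590 + 34515; 49590 = 1·34515 + 15075; 34515 = 2·15075 + 4365; 15075 = 3·4365 + 1980; 4365 = 2·1980 + 405; 1980 = 4·405 + 360; 405 = 1·360 + 45; 360 = 8·45 + 0 → 45
45 does not divide 1542, so a solution does not exist.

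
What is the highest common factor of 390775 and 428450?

390775 = 5² · 7² · 11 · 29
428450 = 2 · 5² · 11 · 19 · 41
Common: 5² · 11 = 275

275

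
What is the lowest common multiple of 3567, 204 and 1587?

128312124

3567 = 3 · 29 · 41; 204 = 2² · 3 · 17; 1587 = 3 · 23²
lcm takes max exponent of each prime: 2² · 3 · 17 · 23² · 29 · 41 = 128312124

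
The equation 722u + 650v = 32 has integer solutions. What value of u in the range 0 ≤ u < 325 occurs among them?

181

gcd(722, 650) = 2 (Euclid: 722 = 1·650 + 72; 650 = 9·72 + 2; 72 = 36·2 + 0), and 2 | 32.
Extended Euclid: 722·(-9) + 650·(10) = 2. Scale by 16: u₀ = -144.
General solution u = u₀ + 325t; reducing mod 325 gives u = 181 (and v = -201).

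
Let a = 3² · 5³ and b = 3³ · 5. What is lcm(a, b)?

3375

max exponent per prime: 3³ · 5³ = 3375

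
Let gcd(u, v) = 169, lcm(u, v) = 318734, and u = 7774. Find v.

u·v = gcd·lcm = 169·318734 = 53866046, so v = 53866046/7774 = 6929.

6929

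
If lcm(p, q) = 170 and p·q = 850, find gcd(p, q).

gcd·lcm = product, so gcd = 850/170 = 5.

5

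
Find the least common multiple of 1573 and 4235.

gcd first: 4235 = 2·1573 + 1089; 1573 = 1·1089 + 484; 1089 = 2·484 + 121; 484 = 4·121 + 0 → gcd = 121
lcm = 1573·4235/gcd = 6661655/121 = 55055

55055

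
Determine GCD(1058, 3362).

1058 = 2 · 23²
3362 = 2 · 41²
Common: 2 = 2

2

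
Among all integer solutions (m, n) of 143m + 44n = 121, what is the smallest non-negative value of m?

3

Reduce mod 44: 143m ≡ 121 (mod 44). With g = gcd(143, 44) = 11 dividing 121, divide through: 13m ≡ 11 (mod 4).
Since gcd(13, 4) = 1, m ≡ 11·(13)⁻¹ ≡ 3 (mod 4). Smallest non-negative: 3.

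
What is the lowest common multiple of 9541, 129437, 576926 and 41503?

5515324290322

lcm(9541, 129437) = 9541·129437/gcd = 1234958417/7 = 176422631
lcm(176422631, 576926) = 176422631·576926/gcd = 101782802812306/203 = 501393117302
lcm(501393117302, 41503) = 501393117302·41503/gcd = 20809318547384906/3773 = 5515324290322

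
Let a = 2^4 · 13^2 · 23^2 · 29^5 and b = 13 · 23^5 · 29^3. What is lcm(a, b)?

max exponent per prime: 2^4 · 13^2 · 23^5 · 29^5 = 356973400939041328

356973400939041328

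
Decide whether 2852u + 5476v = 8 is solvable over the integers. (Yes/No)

By Bézout, 2852u + 5476v = 8 has integer solutions iff gcd(2852, 5476) | 8.
Euclid: 5476 = 1·2852 + 2624; 2852 = 1·2624 + 228; 2624 = 11·228 + 116; 228 = 1·116 + 112; 116 = 1·112 + 4; 112 = 28·4 + 0. gcd = 4; 8 mod 4 = 0. Yes.

Yes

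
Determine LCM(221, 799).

221 = 13 · 17; 799 = 17 · 47
max exponents: 13 · 17 · 47 = 10387

10387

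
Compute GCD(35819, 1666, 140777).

gcd(35819, 1666): 35819 = 21·1666 + 833; 1666 = 2·833 + 0 → 833
gcd(833, 140777): 140777 = 169·833 + 0 → 833

833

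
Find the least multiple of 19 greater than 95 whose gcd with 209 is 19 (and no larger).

114

gcd(x, 209) = 19 forces 19 | x; write x = 19s. Then gcd(19s, 19·11) = 19·gcd(s, 11), so need gcd(s, 11) = 1.
19s > 95 gives s ≥ 6. The least s ≥ 6 coprime to 11 is 6, so x = 19·6 = 114.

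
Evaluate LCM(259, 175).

6475

259 = 7 · 37; 175 = 5² · 7
max exponents: 5² · 7 · 37 = 6475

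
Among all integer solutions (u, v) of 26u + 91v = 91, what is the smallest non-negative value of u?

0

Reduce mod 91: 26u ≡ 91 (mod 91). With g = gcd(26, 91) = 13 dividing 91, divide through: 2u ≡ 7 (mod 7).
Since gcd(2, 7) = 1, u ≡ 7·(2)⁻¹ ≡ 0 (mod 7). Smallest non-negative: 0.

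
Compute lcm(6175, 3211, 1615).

6175 = 5² · 13 · 19; 3211 = 13² · 19; 1615 = 5 · 17 · 19
lcm takes max exponent of each prime: 5² · 13² · 17 · 19 = 1364675

1364675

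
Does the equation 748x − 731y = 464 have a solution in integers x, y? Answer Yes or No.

No

By Bézout, 748x − 731y = 464 has integer solutions iff gcd(748, 731) | 464.
Euclid: 748 = 1·731 + 17; 731 = 43·17 + 0. gcd = 17; 464 mod 17 = 5. No.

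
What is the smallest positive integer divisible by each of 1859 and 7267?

1859 = 11 · 13²; 7267 = 13² · 43
max exponents: 11 · 13² · 43 = 79937

79937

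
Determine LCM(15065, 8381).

126259765

15065 = 5 · 23 · 131; 8381 = 17² · 29
max exponents: 5 · 17² · 23 · 29 · 131 = 126259765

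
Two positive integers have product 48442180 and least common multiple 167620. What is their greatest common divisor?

From gcd × lcm = pq: gcd = 48442180 / 167620 = 289.

289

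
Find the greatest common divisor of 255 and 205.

5

255 = 3 · 5 · 17
205 = 5 · 41
Common: 5 = 5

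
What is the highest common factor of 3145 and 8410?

Euclid: 8410 = 2·3145 + 2120; 3145 = 1·2120 + 1025; 2120 = 2·1025 + 70; 1025 = 14·70 + 45; 70 = 1·45 + 25; 45 = 1·25 + 20; 25 = 1·20 + 5; 20 = 4·5 + 0. Last nonzero remainder: 5.

5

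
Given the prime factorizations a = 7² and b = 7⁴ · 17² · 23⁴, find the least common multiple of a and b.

max exponent per prime: 7⁴ · 17² · 23⁴ = 194178591649

194178591649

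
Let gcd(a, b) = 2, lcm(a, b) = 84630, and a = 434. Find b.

390

a·b = gcd·lcm = 2·84630 = 169260, so b = 169260/434 = 390.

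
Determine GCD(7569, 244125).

9

7569 = 3² · 29²
244125 = 3² · 5³ · 7 · 31
Common: 3² = 9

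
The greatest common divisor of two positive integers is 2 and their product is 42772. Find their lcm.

gcd·lcm = product, so lcm = 42772/2 = 21386.

21386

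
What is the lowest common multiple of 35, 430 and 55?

33110

lcm(35, 430) = 35·430/gcd = 15050/5 = 3010
lcm(3010, 55) = 3010·55/gcd = 165550/5 = 33110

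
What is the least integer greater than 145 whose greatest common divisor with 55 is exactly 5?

55 = 5·11. Any t with gcd(t, 55) = 5 is a multiple of 5, say 5s, with s coprime to 11.
Need s > 145/5, so s ≥ 30. First s ≥ 30 with gcd(s, 11) = 1 is s = 30. Thus t = 5·30 = 150.

150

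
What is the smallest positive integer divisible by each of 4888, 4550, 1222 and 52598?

4888 = 2³ · 13 · 47; 4550 = 2 · 5² · 7 · 13; 1222 = 2 · 13 · 47; 52598 = 2 · 7 · 13 · 17²
lcm takes max exponent of each prime: 2³ · 5² · 7 · 13 · 17² · 47 = 247210600

247210600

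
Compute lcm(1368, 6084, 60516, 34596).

lcm(1368, 6084) = 1368·6084/gcd = 8322912/36 = 231192
lcm(231192, 60516) = 231192·60516/gcd = 13990815072/36 = 388633752
lcm(388633752, 34596) = 388633752·34596/gcd = 13445173284192/36 = 373477035672

373477035672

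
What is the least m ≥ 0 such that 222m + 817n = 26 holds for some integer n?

Euclid: 817 = 3·222 + 151; 222 = 1·151 + 71; 151 = 2·71 + 9; 71 = 7·9 + 8; 9 = 1·8 + 1; 8 = 8·1 + 0 → gcd = 1; 26 = 1·26.
Back-substitution yields 222·(-92) + 817·(25) = 1, so one solution is m = -92·26 = -2392, n = 25·26 = 650.
Solutions in m differ by 817/1 = 817; the one in [0, 817) is -2392 mod 817 = 59.

59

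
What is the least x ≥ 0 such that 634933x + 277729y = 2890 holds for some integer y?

664

Euclid: 634933 = 2·277729 + 79475; 277729 = 3·79475 + 39304; 79475 = 2·39304 + 867; 39304 = 45·867 + 289; 867 = 3·289 + 0 → gcd = 289; 2890 = 289·10.
Back-substitution yields 634933·(-318) + 277729·(727) = 289, so one solution is x = -318·10 = -3180, y = 727·10 = 7270.
Solutions in x differ by 277729/289 = 961; the one in [0, 961) is -3180 mod 961 = 664.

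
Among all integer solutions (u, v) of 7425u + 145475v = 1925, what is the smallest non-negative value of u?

Euclid: 145475 = 19·7425 + 4400; 7425 = 1·4400 + 3025; 4400 = 1·3025 + 1375; 3025 = 2·1375 + 275; 1375 = 5·275 + 0 → gcd = 275; 1925 = 275·7.
Back-substitution yields 7425·(98) + 145475·(-5) = 275, so one solution is u = 98·7 = 686, v = -5·7 = -35.
Solutions in u differ by 145475/275 = 529; the one in [0, 529) is 686 mod 529 = 157.

157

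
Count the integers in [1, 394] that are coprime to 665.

665 = 5·7·19. Inclusion–exclusion on these primes:
394 − ⌊394/5⌋ − ⌊394/7⌋ − ⌊394/19⌋ + ⌊394/35⌋ + ⌊394/95⌋ + ⌊394/133⌋ − ⌊394/665⌋ = 257

257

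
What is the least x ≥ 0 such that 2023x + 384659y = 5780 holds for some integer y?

Euclid: 384659 = 190·2023 + 289; 2023 = 7·289 + 0 → gcd = 289; 5780 = 289·20.
Back-substitution yields 2023·(-190) + 384659·(1) = 289, so one solution is x = -190·20 = -3800, y = 1·20 = 20.
Solutions in x differ by 384659/289 = 1331; the one in [0, 1331) is -3800 mod 1331 = 193.

193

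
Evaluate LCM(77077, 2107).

3314311

77077 = 7² · 11² · 13; 2107 = 7² · 43
max exponents: 7² · 11² · 13 · 43 = 3314311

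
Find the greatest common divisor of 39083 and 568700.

Euclid: 568700 = 14·39083 + 21538; 39083 = 1·21538 + 17545; 21538 = 1·17545 + 3993; 17545 = 4·3993 + 1573; 3993 = 2·1573 + 847; 1573 = 1·847 + 726; 847 = 1·726 + 121; 726 = 6·121 + 0. Last nonzero remainder: 121.

121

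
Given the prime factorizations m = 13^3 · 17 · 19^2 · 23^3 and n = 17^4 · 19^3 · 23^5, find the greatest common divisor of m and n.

74668879

min exponent per shared prime: 17 · 19^2 · 23^3 = 74668879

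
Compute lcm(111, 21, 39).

111 = 3 · 37; 21 = 3 · 7; 39 = 3 · 13
lcm takes max exponent of each prime: 3 · 7 · 13 · 37 = 10101

10101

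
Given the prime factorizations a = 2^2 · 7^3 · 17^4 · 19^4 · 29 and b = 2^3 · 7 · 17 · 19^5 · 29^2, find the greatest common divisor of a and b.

min exponent per shared prime: 2^2 · 7 · 17 · 19^4 · 29 = 1798951084

1798951084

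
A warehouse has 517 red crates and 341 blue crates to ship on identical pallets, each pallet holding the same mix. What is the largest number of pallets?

517 = 11 · 47
341 = 11 · 31
Common: 11 = 11

11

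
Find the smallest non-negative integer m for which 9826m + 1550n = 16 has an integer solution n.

666

gcd(9826, 1550) = 2 (Euclid: 9826 = 6·1550 + 526; 1550 = 2·526 + 498; 526 = 1·498 + 28; 498 = 17·28 + 22; 28 = 1·22 + 6; 22 = 3·6 + 4; 6 = 1·4 + 2; 4 = 2·2 + 0), and 2 | 16.
Extended Euclid: 9826·(277) + 1550·(-1756) = 2. Scale by 8: m₀ = 2216.
General solution m = m₀ + 775t; reducing mod 775 gives m = 666 (and n = -4222).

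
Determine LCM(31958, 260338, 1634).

9414603094

31958 = 2 · 19 · 29²; 260338 = 2 · 13 · 17 · 19 · 31; 1634 = 2 · 19 · 43
lcm takes max exponent of each prime: 2 · 13 · 17 · 19 · 29² · 31 · 43 = 9414603094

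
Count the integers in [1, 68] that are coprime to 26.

Prime factors of 26: 2, 13. Count integers ≤ 68 divisible by none of them.
By inclusion–exclusion: 68 − ⌊68/2⌋ − ⌊68/13⌋ + ⌊68/26⌋ = 31.

31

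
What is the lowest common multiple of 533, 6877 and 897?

533 = 13 · 41; 6877 = 13 · 23²; 897 = 3 · 13 · 23
lcm takes max exponent of each prime: 3 · 13 · 23² · 41 = 845871

845871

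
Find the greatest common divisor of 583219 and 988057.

119

583219 = 7 · 13² · 17 · 29
988057 = 7 · 17 · 19² · 23
Common: 7 · 17 = 119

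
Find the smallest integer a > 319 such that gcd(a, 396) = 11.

Multiples of 11 above 319: 11·30, 11·31, … . Need the cofactor coprime to 396/11 = 36.
Checking s = 30, 31, … the first with gcd(s, 36) = 1 is s = 31, giving 341.

341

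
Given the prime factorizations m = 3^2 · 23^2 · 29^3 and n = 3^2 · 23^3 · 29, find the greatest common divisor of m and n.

min exponent per shared prime: 3^2 · 23^2 · 29 = 138069

138069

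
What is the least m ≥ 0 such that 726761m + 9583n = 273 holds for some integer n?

Reduce mod 9583: 726761m ≡ 273 (mod 9583). With g = gcd(726761, 9583) = 7 dividing 273, divide through: 103823m ≡ 39 (mod 1369).
Since gcd(103823, 1369) = 1, m ≡ 39·(103823)⁻¹ ≡ 483 (mod 1369). Smallest non-negative: 483.

483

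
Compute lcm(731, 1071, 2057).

5572413

731 = 17 · 43; 1071 = 3² · 7 · 17; 2057 = 11² · 17
lcm takes max exponent of each prime: 3² · 7 · 11² · 17 · 43 = 5572413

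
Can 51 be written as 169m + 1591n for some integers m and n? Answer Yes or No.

By Bézout, 169m + 1591n = 51 has integer solutions iff gcd(169, 1591) | 51.
Euclid: 1591 = 9·169 + 70; 169 = 2·70 + 29; 70 = 2·29 + 12; 29 = 2·12 + 5; 12 = 2·5 + 2; 5 = 2·2 + 1; 2 = 2·1 + 0. gcd = 1; 51 mod 1 = 0. Yes.

Yes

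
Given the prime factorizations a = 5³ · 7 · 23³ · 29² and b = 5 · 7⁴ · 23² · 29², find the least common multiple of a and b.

3071013155875

max exponent per prime: 5³ · 7⁴ · 23³ · 29² = 3071013155875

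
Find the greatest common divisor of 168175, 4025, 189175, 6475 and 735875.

175

168175 = 5² · 7 · 31²; 4025 = 5² · 7 · 23; 189175 = 5² · 7 · 23 · 47; 6475 = 5² · 7 · 37; 735875 = 5³ · 7 · 29²
gcd takes min exponent of each prime: 5² · 7 = 175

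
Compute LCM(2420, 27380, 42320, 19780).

301441424240

2420 = 2² · 5 · 11²; 27380 = 2² · 5 · 37²; 42320 = 2⁴ · 5 · 23²; 19780 = 2² · 5 · 23 · 43
lcm takes max exponent of each prime: 2⁴ · 5 · 11² · 23² · 37² · 43 = 301441424240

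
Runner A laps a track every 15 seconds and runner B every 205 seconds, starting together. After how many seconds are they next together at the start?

615

15 = 3 · 5; 205 = 5 · 41
max exponents: 3 · 5 · 41 = 615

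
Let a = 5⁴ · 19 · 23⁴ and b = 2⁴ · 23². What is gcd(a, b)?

529

min exponent per shared prime: 23² = 529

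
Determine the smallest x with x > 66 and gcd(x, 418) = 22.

88

418 = 22·19. Any x with gcd(x, 418) = 22 is a multiple of 22, say 22s, with s coprime to 19.
Need s > 66/22, so s ≥ 4. First s ≥ 4 with gcd(s, 19) = 1 is s = 4. Thus x = 22·4 = 88.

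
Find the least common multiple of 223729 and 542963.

gcd first: 542963 = 2·223729 + 95505; 223729 = 2·95505 + 32719; 95505 = 2·32719 + 30067; 32719 = 1·30067 + 2652; 30067 = 11·2652 + 895; 2652 = 2·895 + 862; 895 = 1·862 + 33; 862 = 26·33 + 4; 33 = 8·4 + 1; 4 = 4·1 + 0 → gcd = 1
lcm = 223729·542963/gcd = 121476569027/1 = 121476569027

121476569027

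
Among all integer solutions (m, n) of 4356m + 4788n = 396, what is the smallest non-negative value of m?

121

gcd(4356, 4788) = 36 (Euclid: 4788 = 1·4356 + 432; 4356 = 10·432 + 36; 432 = 12·36 + 0), and 36 | 396.
Extended Euclid: 4356·(11) + 4788·(-10) = 36. Scale by 11: m₀ = 121.
General solution m = m₀ + 133t; reducing mod 133 gives m = 121 (and n = -110).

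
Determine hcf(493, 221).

Euclid: 493 = 2·221 + 51; 221 = 4·51 + 17; 51 = 3·17 + 0. Last nonzero remainder: 17.

17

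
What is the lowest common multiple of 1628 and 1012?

37444

gcd first: 1628 = 1·1012 + 616; 1012 = 1·616 + 396; 616 = 1·396 + 220; 396 = 1·220 + 176; 220 = 1·176 + 44; 176 = 4·44 + 0 → gcd = 44
lcm = 1628·1012/gcd = 1647536/44 = 37444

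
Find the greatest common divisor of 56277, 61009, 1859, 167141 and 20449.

169

56277 = 3² · 13² · 37; 61009 = 13² · 19²; 1859 = 11 · 13²; 167141 = 13² · 23 · 43; 20449 = 11² · 13²
gcd takes min exponent of each prime: 13² = 169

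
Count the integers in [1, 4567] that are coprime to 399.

Prime factors of 399: 3, 7, 19. Count integers ≤ 4567 divisible by none of them.
By inclusion–exclusion: 4567 − ⌊4567/3⌋ − ⌊4567/7⌋ − ⌊4567/19⌋ + ⌊4567/21⌋ + ⌊4567/57⌋ + ⌊4567/133⌋ − ⌊4567/399⌋ = 2473.

2473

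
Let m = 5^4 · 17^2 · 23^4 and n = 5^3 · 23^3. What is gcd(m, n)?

min exponent per shared prime: 5^3 · 23^3 = 1520875

1520875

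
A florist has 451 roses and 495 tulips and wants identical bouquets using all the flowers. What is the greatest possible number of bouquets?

11

Euclid: 495 = 1·451 + 44; 451 = 10·44 + 11; 44 = 4·11 + 0. Last nonzero remainder: 11.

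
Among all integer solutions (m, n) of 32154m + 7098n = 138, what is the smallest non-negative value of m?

Euclid: 32154 = 4·7098 + 3762; 7098 = 1·3762 + 3336; 3762 = 1·3336 + 426; 3336 = 7·426 + 354; 426 = 1·354 + 72; 354 = 4·72 + 66; 72 = 1·66 + 6; 66 = 11·6 + 0 → gcd = 6; 138 = 6·23.
Back-substitution yields 32154·(100) + 7098·(-453) = 6, so one solution is m = 100·23 = 2300, n = -453·23 = -10419.
Solutions in m differ by 7098/6 = 1183; the one in [0, 1183) is 2300 mod 1183 = 1117.

1117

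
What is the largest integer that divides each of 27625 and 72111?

13

Euclid: 72111 = 2·27625 + 16861; 27625 = 1·16861 + 10764; 16861 = 1·10764 + 6097; 10764 = 1·6097 + 4667; 6097 = 1·4667 + 1430; 4667 = 3·1430 + 377; 1430 = 3·377 + 299; 377 = 1·299 + 78; 299 = 3·78 + 65; 78 = 1·65 + 13; 65 = 5·13 + 0. Last nonzero remainder: 13.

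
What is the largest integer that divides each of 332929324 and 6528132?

676

Euclid: 332929324 = 50·6528132 + 6522724; 6528132 = 1·6522724 + 5408; 6522724 = 1206·5408 + 676; 5408 = 8·676 + 0. Last nonzero remainder: 676.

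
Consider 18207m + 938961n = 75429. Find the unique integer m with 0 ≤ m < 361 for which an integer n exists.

gcd(18207, 938961) = 2601 (Euclid: 938961 = 51·18207 + 10404; 18207 = 1·10404 + 7803; 10404 = 1·7803 + 2601; 7803 = 3·2601 + 0), and 2601 | 75429.
Extended Euclid: 18207·(-103) + 938961·(2) = 2601. Scale by 29: m₀ = -2987.
General solution m = m₀ + 361t; reducing mod 361 gives m = 262 (and n = -5).

262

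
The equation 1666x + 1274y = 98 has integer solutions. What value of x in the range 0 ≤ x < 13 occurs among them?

gcd(1666, 1274) = 98 (Euclid: 1666 = 1·1274 + 392; 1274 = 3·392 + 98; 392 = 4·98 + 0), and 98 | 98.
Extended Euclid: 1666·(-3) + 1274·(4) = 98. Scale by 1: x₀ = -3.
General solution x = x₀ + 13t; reducing mod 13 gives x = 10 (and y = -13).

10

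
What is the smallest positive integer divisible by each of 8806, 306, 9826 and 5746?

3870844614

8806 = 2 · 7 · 17 · 37; 306 = 2 · 3² · 17; 9826 = 2 · 17³; 5746 = 2 · 13² · 17
lcm takes max exponent of each prime: 2 · 3² · 7 · 13² · 17³ · 37 = 3870844614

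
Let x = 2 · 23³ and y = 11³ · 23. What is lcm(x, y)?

max exponent per prime: 2 · 11³ · 23³ = 32388554

32388554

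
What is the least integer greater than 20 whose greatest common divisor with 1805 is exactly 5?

25

gcd(x, 1805) = 5 forces 5 | x; write x = 5s. Then gcd(5s, 5·361) = 5·gcd(s, 361), so need gcd(s, 361) = 1.
5s > 20 gives s ≥ 5. The least s ≥ 5 coprime to 361 is 5, so x = 5·5 = 25.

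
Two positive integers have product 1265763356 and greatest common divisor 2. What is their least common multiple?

632881678

For any two positive integers, gcd × lcm equals their product. Hence lcm = 1265763356 / 2 = 632881678.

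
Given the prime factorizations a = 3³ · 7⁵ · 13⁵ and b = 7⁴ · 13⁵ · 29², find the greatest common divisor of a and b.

891474493

min exponent per shared prime: 7⁴ · 13⁵ = 891474493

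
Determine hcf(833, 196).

833 = 7² · 17
196 = 2² · 7²
Common: 7² = 49

49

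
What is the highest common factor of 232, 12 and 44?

gcd(232, 12): 232 = 19·12 + 4; 12 = 3·4 + 0 → 4
gcd(4, 44): 44 = 11·4 + 0 → 4

4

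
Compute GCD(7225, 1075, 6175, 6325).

7225 = 5² · 17²; 1075 = 5² · 43; 6175 = 5² · 13 · 19; 6325 = 5² · 11 · 23
gcd takes min exponent of each prime: 5² = 25

25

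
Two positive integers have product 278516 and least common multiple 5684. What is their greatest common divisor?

49

gcd·lcm = product, so gcd = 278516/5684 = 49.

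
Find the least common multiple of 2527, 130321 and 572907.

lcm(2527, 130321) = 2527·130321/gcd = 329321167/361 = 912247
lcm(912247, 572907) = 912247·572907/gcd = 522632692029/361 = 1447735989

1447735989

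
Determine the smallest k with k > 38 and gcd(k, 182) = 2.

Multiples of 2 above 38: 2·20, 2·21, … . Need the cofactor coprime to 182/2 = 91.
Checking s = 20, 21, … the first with gcd(s, 91) = 1 is s = 20, giving 40.

40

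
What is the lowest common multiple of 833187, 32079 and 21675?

833187 = 3 · 17² · 31²; 32079 = 3 · 17² · 37; 21675 = 3 · 5² · 17²
lcm takes max exponent of each prime: 3 · 5² · 17² · 31² · 37 = 770697975

770697975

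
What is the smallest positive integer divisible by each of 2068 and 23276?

1093972

2068 = 2² · 11 · 47; 23276 = 2² · 11 · 23²
max exponents: 2² · 11 · 23² · 47 = 1093972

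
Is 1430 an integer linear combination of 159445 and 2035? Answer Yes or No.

Yes

By Bézout, 159445u − 2035v = 1430 has integer solutions iff gcd(159445, 2035) | 1430.
Euclid: 159445 = 78·2035 + 715; 2035 = 2·715 + 605; 715 = 1·605 + 110; 605 = 5·110 + 55; 110 = 2·55 + 0. gcd = 55; 1430 mod 55 = 0. Yes.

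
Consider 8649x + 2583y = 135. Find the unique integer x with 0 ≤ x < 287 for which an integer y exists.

158

Euclid: 8649 = 3·2583 + 900; 2583 = 2·900 + 783; 900 = 1·783 + 117; 783 = 6·117 + 81; 117 = 1·81 + 36; 81 = 2·36 + 9; 36 = 4·9 + 0 → gcd = 9; 135 = 9·15.
Back-substitution yields 8649·(-66) + 2583·(221) = 9, so one solution is x = -66·15 = -990, y = 221·15 = 3315.
Solutions in x differ by 2583/9 = 287; the one in [0, 287) is -990 mod 287 = 158.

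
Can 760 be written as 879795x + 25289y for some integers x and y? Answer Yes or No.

Yes

gcd(879795, 25289): 879795 = 34·25289 + 19969; 25289 = 1·19969 + 5320; 19969 = 3·5320 + 4009; 5320 = 1·4009 + 1311; 4009 = 3·1311 + 76; 1311 = 17·76 + 19; 76 = 4·19 + 0 → 19
19 divides 760, so a solution exists.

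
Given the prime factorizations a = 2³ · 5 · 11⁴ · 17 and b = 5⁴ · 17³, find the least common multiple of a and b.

359656165000

max exponent per prime: 2³ · 5⁴ · 11⁴ · 17³ = 359656165000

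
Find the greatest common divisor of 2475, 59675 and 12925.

2475 = 3² · 5² · 11; 59675 = 5² · 7 · 11 · 31; 12925 = 5² · 11 · 47
gcd takes min exponent of each prime: 5² · 11 = 275

275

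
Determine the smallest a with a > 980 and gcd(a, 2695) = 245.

2695 = 245·11. Any a with gcd(a, 2695) = 245 is a multiple of 245, say 245s, with s coprime to 11.
Need s > 980/245, so s ≥ 5. First s ≥ 5 with gcd(s, 11) = 1 is s = 5. Thus a = 245·5 = 1225.

1225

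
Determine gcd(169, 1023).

1

Euclid: 1023 = 6·169 + 9; 169 = 18·9 + 7; 9 = 1·7 + 2; 7 = 3·2 + 1; 2 = 2·1 + 0. Last nonzero remainder: 1.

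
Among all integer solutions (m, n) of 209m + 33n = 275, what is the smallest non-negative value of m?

1

Reduce mod 33: 209m ≡ 275 (mod 33). With g = gcd(209, 33) = 11 dividing 275, divide through: 19m ≡ 25 (mod 3).
Since gcd(19, 3) = 1, m ≡ 25·(19)⁻¹ ≡ 1 (mod 3). Smallest non-negative: 1.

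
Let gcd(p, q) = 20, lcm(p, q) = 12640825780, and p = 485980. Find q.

Using pq = gcd(p,q)·lcm(p,q) = 20·12640825780 = 252816515600, we get q = 252816515600/485980 = 520220.

520220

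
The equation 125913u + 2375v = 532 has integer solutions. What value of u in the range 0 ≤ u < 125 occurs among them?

14

Euclid: 125913 = 53·2375 + 38; 2375 = 62·38 + 19; 38 = 2·19 + 0 → gcd = 19; 532 = 19·28.
Back-substitution yields 125913·(-62) + 2375·(3287) = 19, so one solution is u = -62·28 = -1736, v = 3287·28 = 92036.
Solutions in u differ by 2375/19 = 125; the one in [0, 125) is -1736 mod 125 = 14.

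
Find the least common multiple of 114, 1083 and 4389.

166782

114 = 2 · 3 · 19; 1083 = 3 · 19²; 4389 = 3 · 7 · 11 · 19
lcm takes max exponent of each prime: 2 · 3 · 7 · 11 · 19² = 166782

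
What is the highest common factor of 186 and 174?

Euclid: 186 = 1·174 + 12; 174 = 14·12 + 6; 12 = 2·6 + 0. Last nonzero remainder: 6.

6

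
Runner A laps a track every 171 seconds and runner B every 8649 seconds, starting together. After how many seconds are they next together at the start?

171 = 3² · 19; 8649 = 3² · 31²
max exponents: 3² · 19 · 31² = 164331

164331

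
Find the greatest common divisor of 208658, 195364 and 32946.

gcd(208658, 195364): 208658 = 1·195364 + 13294; 195364 = 14·13294 + 9248; 13294 = 1·9248 + 4046; 9248 = 2·4046 + 1156; 4046 = 3·1156 + 578; 1156 = 2·578 + 0 → 578
gcd(578, 32946): 32946 = 57·578 + 0 → 578

578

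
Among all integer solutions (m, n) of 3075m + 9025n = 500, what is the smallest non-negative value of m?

188

Reduce mod 9025: 3075m ≡ 500 (mod 9025). With g = gcd(3075, 9025) = 25 dividing 500, divide through: 123m ≡ 20 (mod 361).
Since gcd(123, 361) = 1, m ≡ 20·(123)⁻¹ ≡ 188 (mod 361). Smallest non-negative: 188.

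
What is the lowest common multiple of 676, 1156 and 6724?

676 = 2² · 13²; 1156 = 2² · 17²; 6724 = 2² · 41²
lcm takes max exponent of each prime: 2² · 13² · 17² · 41² = 328406884

328406884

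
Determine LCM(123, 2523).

gcd first: 2523 = 20·123 + 63; 123 = 1·63 + 60; 63 = 1·60 + 3; 60 = 20·3 + 0 → gcd = 3
lcm = 123·2523/gcd = 310329/3 = 103443

103443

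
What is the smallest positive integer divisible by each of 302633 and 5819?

302633 = 47² · 137; 5819 = 11 · 23²
max exponents: 11 · 23² · 47² · 137 = 1761021427

1761021427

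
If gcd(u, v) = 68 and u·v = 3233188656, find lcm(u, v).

For any two positive integers, gcd × lcm equals their product. Hence lcm = 3233188656 / 68 = 47546892.

47546892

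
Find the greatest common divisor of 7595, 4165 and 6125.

gcd(7595, 4165): 7595 = 1·4165 + 3430; 4165 = 1·3430 + 735; 3430 = 4·735 + 490; 735 = 1·490 + 245; 490 = 2·245 + 0 → 245
gcd(245, 6125): 6125 = 25·245 + 0 → 245

245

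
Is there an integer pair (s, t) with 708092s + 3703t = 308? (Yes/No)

Yes

By Bézout, 708092s + 3703t = 308 has integer solutions iff gcd(708092, 3703) | 308.
Euclid: 708092 = 191·3703 + 819; 3703 = 4·819 + 427; 819 = 1·427 + 392; 427 = 1·392 + 35; 392 = 11·35 + 7; 35 = 5·7 + 0. gcd = 7; 308 mod 7 = 0. Yes.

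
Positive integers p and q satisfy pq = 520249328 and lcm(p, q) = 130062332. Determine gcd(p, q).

4

gcd·lcm = product, so gcd = 520249328/130062332 = 4.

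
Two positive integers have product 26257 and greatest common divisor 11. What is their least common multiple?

2387

Since gcd(u,v)·lcm(u,v) = uv, lcm = 26257/11 = 2387.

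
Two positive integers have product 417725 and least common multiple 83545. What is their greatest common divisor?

5

From gcd × lcm = uv: gcd = 417725 / 83545 = 5.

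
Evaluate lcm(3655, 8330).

3655 = 5 · 17 · 43; 8330 = 2 · 5 · 7² · 17
max exponents: 2 · 5 · 7² · 17 · 43 = 358190

358190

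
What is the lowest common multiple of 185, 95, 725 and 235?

23954725

185 = 5 · 37; 95 = 5 · 19; 725 = 5² · 29; 235 = 5 · 47
lcm takes max exponent of each prime: 5² · 19 · 29 · 37 · 47 = 23954725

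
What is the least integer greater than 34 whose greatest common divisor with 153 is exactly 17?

gcd(m, 153) = 17 forces 17 | m; write m = 17s. Then gcd(17s, 17·9) = 17·gcd(s, 9), so need gcd(s, 9) = 1.
17s > 34 gives s ≥ 3. The least s ≥ 3 coprime to 9 is 4, so m = 17·4 = 68.

68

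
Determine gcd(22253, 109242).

Euclid: 109242 = 4·22253 + 20230; 22253 = 1·20230 + 2023; 20230 = 10·2023 + 0. Last nonzero remainder: 2023.

2023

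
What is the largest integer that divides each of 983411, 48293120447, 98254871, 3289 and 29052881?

gcd(983411, 48293120447): 48293120447 = 49107·983411 + 756470; 983411 = 1·756470 + 226941; 756470 = 3·226941 + 75647; 226941 = 3·75647 + 0 → 75647
gcd(75647, 98254871): 98254871 = 1298·75647 + 65065; 75647 = 1·65065 + 10582; 65065 = 6·10582 + 1573; 10582 = 6·1573 + 1144; 1573 = 1·1144 + 429; 1144 = 2·429 + 286; 429 = 1·286 + 143; 286 = 2·143 + 0 → 143
gcd(143, 3289): 3289 = 23·143 + 0 → 143
gcd(143, 29052881): 29052881 = 203167·143 + 0 → 143

143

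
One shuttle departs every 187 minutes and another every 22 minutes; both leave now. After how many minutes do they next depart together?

374

187 = 11 · 17; 22 = 2 · 11
max exponents: 2 · 11 · 17 = 374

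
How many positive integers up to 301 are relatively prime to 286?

286 = 2·11·13. Inclusion–exclusion on these primes:
301 − ⌊301/2⌋ − ⌊301/11⌋ − ⌊301/13⌋ + ⌊301/22⌋ + ⌊301/26⌋ + ⌊301/143⌋ − ⌊301/286⌋ = 126

126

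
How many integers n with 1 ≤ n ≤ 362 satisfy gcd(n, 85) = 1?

Prime factors of 85: 5, 17. Count integers ≤ 362 divisible by none of them.
By inclusion–exclusion: 362 − ⌊362/5⌋ − ⌊362/17⌋ + ⌊362/85⌋ = 273.

273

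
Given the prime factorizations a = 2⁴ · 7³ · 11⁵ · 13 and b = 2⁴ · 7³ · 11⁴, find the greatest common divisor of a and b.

80349808

min exponent per shared prime: 2⁴ · 7³ · 11⁴ = 80349808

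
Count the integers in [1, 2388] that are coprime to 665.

665 = 5·7·19. Inclusion–exclusion on these primes:
2388 − ⌊2388/5⌋ − ⌊2388/7⌋ − ⌊2388/19⌋ + ⌊2388/35⌋ + ⌊2388/95⌋ + ⌊2388/133⌋ − ⌊2388/665⌋ = 1552

1552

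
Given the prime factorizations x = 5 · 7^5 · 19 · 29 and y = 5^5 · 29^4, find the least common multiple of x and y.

705806761165625

max exponent per prime: 5^5 · 7^5 · 19 · 29^4 = 705806761165625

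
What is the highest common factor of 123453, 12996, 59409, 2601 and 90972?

gcd(123453, 12996): 123453 = 9·12996 + 6489; 12996 = 2·6489 + 18; 6489 = 360·18 + 9; 18 = 2·9 + 0 → 9
gcd(9, 59409): 59409 = 6601·9 + 0 → 9
gcd(9, 2601): 2601 = 289·9 + 0 → 9
gcd(9, 90972): 90972 = 10108·9 + 0 → 9

9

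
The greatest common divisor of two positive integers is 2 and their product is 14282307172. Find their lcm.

For any two positive integers, gcd × lcm equals their product. Hence lcm = 14282307172 / 2 = 7141153586.

7141153586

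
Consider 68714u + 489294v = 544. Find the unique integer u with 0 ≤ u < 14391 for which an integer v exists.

Euclid: 489294 = 7·68714 + 8296; 68714 = 8·8296 + 2346; 8296 = 3·2346 + 1258; 2346 = 1·1258 + 1088; 1258 = 1·1088 + 170; 1088 = 6·170 + 68; 170 = 2·68 + 34; 68 = 2·34 + 0 → gcd = 34; 544 = 34·16.
Back-substitution yields 68714·(-5839) + 489294·(820) = 34, so one solution is u = -5839·16 = -93424, v = 820·16 = 13120.
Solutions in u differ by 489294/34 = 14391; the one in [0, 14391) is -93424 mod 14391 = 7313.

7313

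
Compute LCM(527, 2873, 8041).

527 = 17 · 31; 2873 = 13² · 17; 8041 = 11 · 17 · 43
lcm takes max exponent of each prime: 11 · 13² · 17 · 31 · 43 = 42126799

42126799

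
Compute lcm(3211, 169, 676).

12844

3211 = 13² · 19; 169 = 13²; 676 = 2² · 13²
lcm takes max exponent of each prime: 2² · 13² · 19 = 12844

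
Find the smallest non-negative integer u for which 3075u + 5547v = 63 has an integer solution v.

83

Euclid: 5547 = 1·3075 + 2472; 3075 = 1·2472 + 603; 2472 = 4·603 + 60; 603 = 10·60 + 3; 60 = 20·3 + 0 → gcd = 3; 63 = 3·21.
Back-substitution yields 3075·(92) + 5547·(-51) = 3, so one solution is u = 92·21 = 1932, v = -51·21 = -1071.
Solutions in u differ by 5547/3 = 1849; the one in [0, 1849) is 1932 mod 1849 = 83.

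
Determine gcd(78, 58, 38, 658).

gcd(78, 58): 78 = 1·58 + 20; 58 = 2·20 + 18; 20 = 1·18 + 2; 18 = 9·2 + 0 → 2
gcd(2, 38): 38 = 19·2 + 0 → 2
gcd(2, 658): 658 = 329·2 + 0 → 2

2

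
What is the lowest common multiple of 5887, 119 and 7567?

108185399

lcm(5887, 119) = 5887·119/gcd = 700553/7 = 100079
lcm(100079, 7567) = 100079·7567/gcd = 757297793/7 = 108185399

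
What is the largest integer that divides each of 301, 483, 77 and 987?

7

gcd(301, 483): 483 = 1·301 + 182; 301 = 1·182 + 119; 182 = 1·119 + 63; 119 = 1·63 + 56; 63 = 1·56 + 7; 56 = 8·7 + 0 → 7
gcd(7, 77): 77 = 11·7 + 0 → 7
gcd(7, 987): 987 = 141·7 + 0 → 7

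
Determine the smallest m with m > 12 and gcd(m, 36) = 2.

14

gcd(m, 36) = 2 forces 2 | m; write m = 2s. Then gcd(2s, 2·18) = 2·gcd(s, 18), so need gcd(s, 18) = 1.
2s > 12 gives s ≥ 7. The least s ≥ 7 coprime to 18 is 7, so m = 2·7 = 14.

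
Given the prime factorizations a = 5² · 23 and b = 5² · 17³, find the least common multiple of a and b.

2824975

max exponent per prime: 5² · 17³ · 23 = 2824975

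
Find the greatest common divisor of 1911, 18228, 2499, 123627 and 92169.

147

gcd(1911, 18228): 18228 = 9·1911 + 1029; 1911 = 1·1029 + 882; 1029 = 1·882 + 147; 882 = 6·147 + 0 → 147
gcd(147, 2499): 2499 = 17·147 + 0 → 147
gcd(147, 123627): 123627 = 841·147 + 0 → 147
gcd(147, 92169): 92169 = 627·147 + 0 → 147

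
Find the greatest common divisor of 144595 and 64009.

121

Euclid: 144595 = 2·64009 + 16577; 64009 = 3·16577 + 14278; 16577 = 1·14278 + 2299; 14278 = 6·2299 + 484; 2299 = 4·484 + 363; 484 = 1·363 + 121; 363 = 3·121 + 0. Last nonzero remainder: 121.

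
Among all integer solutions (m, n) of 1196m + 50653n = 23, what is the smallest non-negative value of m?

30197

Reduce mod 50653: 1196m ≡ 23 (mod 50653). With g = gcd(1196, 50653) = 1 dividing 23, divide through: 1196m ≡ 23 (mod 50653).
Since gcd(1196, 50653) = 1, m ≡ 23·(1196)⁻¹ ≡ 30197 (mod 50653). Smallest non-negative: 30197.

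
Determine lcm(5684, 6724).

9554804

gcd first: 6724 = 1·5684 + 1040; 5684 = 5·1040 + 484; 1040 = 2·484 + 72; 484 = 6·72 + 52; 72 = 1·52 + 20; 52 = 2·20 + 12; 20 = 1·12 + 8; 12 = 1·8 + 4; 8 = 2·4 + 0 → gcd = 4
lcm = 5684·6724/gcd = 38219216/4 = 9554804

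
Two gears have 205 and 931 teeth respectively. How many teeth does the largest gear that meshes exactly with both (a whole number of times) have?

205 = 5 · 41
931 = 7² · 19
Common: 1 = 1

1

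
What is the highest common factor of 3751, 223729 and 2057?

121

gcd(3751, 223729): 223729 = 59·3751 + 2420; 3751 = 1·2420 + 1331; 2420 = 1·1331 + 1089; 1331 = 1·1089 + 242; 1089 = 4·242 + 121; 242 = 2·121 + 0 → 121
gcd(121, 2057): 2057 = 17·121 + 0 → 121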